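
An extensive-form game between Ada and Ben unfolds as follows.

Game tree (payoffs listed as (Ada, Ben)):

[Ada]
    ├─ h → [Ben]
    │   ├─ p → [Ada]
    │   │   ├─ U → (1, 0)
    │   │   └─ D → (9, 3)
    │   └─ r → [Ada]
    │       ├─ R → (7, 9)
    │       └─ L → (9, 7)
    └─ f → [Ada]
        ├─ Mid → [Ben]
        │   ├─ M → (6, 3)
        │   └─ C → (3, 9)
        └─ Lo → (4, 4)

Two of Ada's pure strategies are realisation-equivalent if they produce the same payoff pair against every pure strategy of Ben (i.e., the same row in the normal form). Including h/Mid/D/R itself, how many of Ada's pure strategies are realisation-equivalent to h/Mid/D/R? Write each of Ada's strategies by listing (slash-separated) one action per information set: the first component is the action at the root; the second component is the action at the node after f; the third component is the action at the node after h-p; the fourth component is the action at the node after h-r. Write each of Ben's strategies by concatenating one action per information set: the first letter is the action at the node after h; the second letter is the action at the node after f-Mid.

Row for h/Mid/D/R (columns pM, pC, rM, rC): (9,3) (9,3) (7,9) (7,9).
Under h/Mid/D/R, Ada's choice at the node after f can never be reached regardless of what Ben does, so varying those choices leaves every outcome unchanged.
Holding the reachable choices fixed and varying the unreachable one freely already gives 2 equivalent strategies.
No other strategy reproduces this row, so those 2 are the full class: h/Mid/D/R, h/Lo/D/R.

2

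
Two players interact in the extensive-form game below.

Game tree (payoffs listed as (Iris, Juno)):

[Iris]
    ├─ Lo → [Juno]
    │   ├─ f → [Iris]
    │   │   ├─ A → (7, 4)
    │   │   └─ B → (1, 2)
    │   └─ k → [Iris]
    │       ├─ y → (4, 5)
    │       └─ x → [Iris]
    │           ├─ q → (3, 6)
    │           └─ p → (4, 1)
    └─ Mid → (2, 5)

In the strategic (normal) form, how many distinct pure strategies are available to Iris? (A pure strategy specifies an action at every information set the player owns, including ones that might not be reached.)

16

Iris owns the root with actions {Lo, Mid} — two choices.
Iris owns the node after Lo-f with actions {A, B} — two choices.
Iris owns the node after Lo-k with actions {y, x} — two choices.
Iris owns the node after Lo-k-x with actions {q, p} — two choices.
A pure strategy fixes one action at each information set independently, so the count is the product 2 × 2 × 2 × 2 = 16.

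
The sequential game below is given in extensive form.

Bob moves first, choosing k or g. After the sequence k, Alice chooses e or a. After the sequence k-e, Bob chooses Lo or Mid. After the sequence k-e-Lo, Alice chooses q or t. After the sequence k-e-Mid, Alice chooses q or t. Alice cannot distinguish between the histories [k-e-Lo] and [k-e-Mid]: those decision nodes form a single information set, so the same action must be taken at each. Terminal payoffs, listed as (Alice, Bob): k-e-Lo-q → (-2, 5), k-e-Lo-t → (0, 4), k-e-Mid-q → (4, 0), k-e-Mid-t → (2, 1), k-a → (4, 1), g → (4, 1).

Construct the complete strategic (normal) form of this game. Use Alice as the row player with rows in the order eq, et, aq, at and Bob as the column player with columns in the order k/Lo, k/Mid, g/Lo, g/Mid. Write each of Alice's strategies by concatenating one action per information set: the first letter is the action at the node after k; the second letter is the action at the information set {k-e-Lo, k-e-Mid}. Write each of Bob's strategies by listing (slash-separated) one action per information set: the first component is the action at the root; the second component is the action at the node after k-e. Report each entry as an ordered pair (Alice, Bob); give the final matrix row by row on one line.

         k/Lo    k/Mid     g/Lo    g/Mid
  eq   (-2,5)    (4,0)    (4,1)    (4,1)
  et    (0,4)    (2,1)    (4,1)    (4,1)
  aq    (4,1)    (4,1)    (4,1)    (4,1)
  at    (4,1)    (4,1)    (4,1)    (4,1)

eq: (-2,5) (4,0) (4,1) (4,1) | et: (0,4) (2,1) (4,1) (4,1) | aq: (4,1) (4,1) (4,1) (4,1) | at: (4,1) (4,1) (4,1) (4,1)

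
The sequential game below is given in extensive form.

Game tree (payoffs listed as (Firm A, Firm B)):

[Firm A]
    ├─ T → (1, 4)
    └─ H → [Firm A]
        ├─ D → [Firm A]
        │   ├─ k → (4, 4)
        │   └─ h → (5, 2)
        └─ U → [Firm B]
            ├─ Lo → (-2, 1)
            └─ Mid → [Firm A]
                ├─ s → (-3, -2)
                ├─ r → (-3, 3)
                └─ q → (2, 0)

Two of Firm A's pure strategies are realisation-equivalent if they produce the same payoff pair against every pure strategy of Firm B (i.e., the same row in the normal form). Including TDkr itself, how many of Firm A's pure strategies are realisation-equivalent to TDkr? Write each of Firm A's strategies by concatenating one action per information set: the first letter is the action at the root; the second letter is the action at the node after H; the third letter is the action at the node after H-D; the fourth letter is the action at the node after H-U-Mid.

Row for TDkr (columns Lo, Mid): (1,4) (1,4).
Under TDkr, Firm A's choice at the node after H and at the node after H-D and at the node after H-U-Mid can never be reached regardless of what Firm B does, so varying those choices leaves every outcome unchanged.
Holding the reachable choices fixed and varying the unreachable ones freely already gives 2 × 2 × 3 = 12 equivalent strategies.
No other strategy reproduces this row, so those 12 are the full class: TDks, TDkr, TDkq, TDhs, TDhr, TDhq, TUks, TUkr, TUkq, TUhs, TUhr, TUhq.

12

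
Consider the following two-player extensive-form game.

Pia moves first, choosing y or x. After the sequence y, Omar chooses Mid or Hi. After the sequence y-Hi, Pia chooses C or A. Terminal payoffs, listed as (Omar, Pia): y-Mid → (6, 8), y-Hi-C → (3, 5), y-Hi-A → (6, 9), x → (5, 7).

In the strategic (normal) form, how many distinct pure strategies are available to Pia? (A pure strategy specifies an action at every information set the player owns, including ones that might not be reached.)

Pia owns the root with actions {y, x} — two choices.
Pia owns the node after y-Hi with actions {C, A} — two choices.
A pure strategy fixes one action at each information set independently, so the count is the product 2 × 2 = 4.

4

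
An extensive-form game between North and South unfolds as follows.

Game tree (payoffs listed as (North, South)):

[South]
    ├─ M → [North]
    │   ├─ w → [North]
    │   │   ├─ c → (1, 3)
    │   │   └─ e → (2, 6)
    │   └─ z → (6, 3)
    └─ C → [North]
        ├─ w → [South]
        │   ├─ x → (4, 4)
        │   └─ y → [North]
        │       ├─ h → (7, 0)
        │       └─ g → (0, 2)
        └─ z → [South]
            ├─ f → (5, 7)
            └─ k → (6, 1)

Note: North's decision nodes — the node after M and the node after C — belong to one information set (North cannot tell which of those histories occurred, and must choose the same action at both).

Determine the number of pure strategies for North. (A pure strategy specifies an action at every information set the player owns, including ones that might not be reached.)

North owns the information set {M, C} with actions {w, z} — two choices.
North owns the node after M-w with actions {c, e} — two choices.
North owns the node after C-w-y with actions {h, g} — two choices.
A pure strategy fixes one action at each information set independently, so the count is the product 2 × 2 × 2 = 8.

8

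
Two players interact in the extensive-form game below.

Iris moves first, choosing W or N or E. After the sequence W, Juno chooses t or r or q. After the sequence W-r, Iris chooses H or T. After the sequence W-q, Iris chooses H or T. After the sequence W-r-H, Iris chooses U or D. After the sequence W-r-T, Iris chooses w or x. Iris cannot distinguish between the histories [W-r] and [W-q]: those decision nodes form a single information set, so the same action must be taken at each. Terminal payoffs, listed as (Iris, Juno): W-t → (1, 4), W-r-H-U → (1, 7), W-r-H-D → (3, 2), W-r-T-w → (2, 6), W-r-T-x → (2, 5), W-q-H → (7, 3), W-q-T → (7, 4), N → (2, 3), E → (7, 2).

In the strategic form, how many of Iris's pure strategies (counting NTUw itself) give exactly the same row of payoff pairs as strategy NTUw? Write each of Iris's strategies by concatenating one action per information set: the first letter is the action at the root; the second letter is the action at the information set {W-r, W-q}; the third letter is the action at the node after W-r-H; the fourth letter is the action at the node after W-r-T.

Row for NTUw (columns t, r, q): (2,3) (2,3) (2,3).
Under NTUw, Iris's choice at the information set {W-r, W-q} and at the node after W-r-H and at the node after W-r-T can never be reached regardless of what Juno does, so varying those choices leaves every outcome unchanged.
Holding the reachable choices fixed and varying the unreachable ones freely already gives 2 × 2 × 2 = 8 equivalent strategies.
No other strategy reproduces this row, so those 8 are the full class: NHUw, NHUx, NHDw, NHDx, NTUw, NTUx, NTDw, NTDx.

8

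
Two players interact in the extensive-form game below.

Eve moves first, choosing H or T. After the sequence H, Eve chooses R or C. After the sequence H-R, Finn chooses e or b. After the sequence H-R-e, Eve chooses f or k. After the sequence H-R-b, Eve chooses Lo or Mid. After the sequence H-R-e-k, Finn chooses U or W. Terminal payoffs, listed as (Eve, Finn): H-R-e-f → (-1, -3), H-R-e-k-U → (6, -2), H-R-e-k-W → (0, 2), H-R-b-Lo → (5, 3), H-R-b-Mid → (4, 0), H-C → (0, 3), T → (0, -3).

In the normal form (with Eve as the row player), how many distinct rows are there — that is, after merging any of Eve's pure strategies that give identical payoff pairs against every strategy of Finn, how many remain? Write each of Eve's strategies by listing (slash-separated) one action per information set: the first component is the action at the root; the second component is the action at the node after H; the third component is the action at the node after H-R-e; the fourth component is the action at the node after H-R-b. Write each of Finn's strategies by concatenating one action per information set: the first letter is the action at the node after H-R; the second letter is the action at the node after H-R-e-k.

Eve has 16 pure strategies: H/R/f/Lo, H/R/f/Mid, H/R/k/Lo, H/R/k/Mid, H/C/f/Lo, H/C/f/Mid, H/C/k/Lo, H/C/k/Mid, T/R/f/Lo, T/R/f/Mid, T/R/k/Lo, T/R/k/Mid, T/C/f/Lo, T/C/f/Mid, T/C/k/Lo, T/C/k/Mid. Columns: eU, eW, bU, bW.
{H/R/f/Lo} → row (-1,-3) (-1,-3) (5,3) (5,3)
{H/R/f/Mid} → row (-1,-3) (-1,-3) (4,0) (4,0)
{H/R/k/Lo} → row (6,-2) (0,2) (5,3) (5,3)
{H/R/k/Mid} → row (6,-2) (0,2) (4,0) (4,0)
{H/C/f/Lo, H/C/f/Mid, H/C/k/Lo, H/C/k/Mid} → row (0,3) (0,3) (0,3) (0,3)
{T/R/f/Lo, T/R/f/Mid, T/R/k/Lo, T/R/k/Mid, T/C/f/Lo, T/C/f/Mid, T/C/k/Lo, T/C/k/Mid} → row (0,-3) (0,-3) (0,-3) (0,-3)
That's 6 distinct rows out of 16 strategies.

6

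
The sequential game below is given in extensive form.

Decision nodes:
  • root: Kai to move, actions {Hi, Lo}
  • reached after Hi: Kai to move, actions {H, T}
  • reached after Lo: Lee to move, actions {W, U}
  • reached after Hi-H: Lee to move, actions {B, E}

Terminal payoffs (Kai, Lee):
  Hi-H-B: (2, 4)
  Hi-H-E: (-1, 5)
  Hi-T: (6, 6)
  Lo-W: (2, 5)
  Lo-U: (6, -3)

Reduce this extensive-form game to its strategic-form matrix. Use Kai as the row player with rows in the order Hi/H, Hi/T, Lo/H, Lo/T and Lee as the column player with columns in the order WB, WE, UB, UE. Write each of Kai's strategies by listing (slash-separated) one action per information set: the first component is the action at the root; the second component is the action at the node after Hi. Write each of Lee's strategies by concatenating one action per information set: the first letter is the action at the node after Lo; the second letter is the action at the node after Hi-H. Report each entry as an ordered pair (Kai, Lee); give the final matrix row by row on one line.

Hi/H: (2,4) (-1,5) (2,4) (-1,5) | Hi/T: (6,6) (6,6) (6,6) (6,6) | Lo/H: (2,5) (2,5) (6,-3) (6,-3) | Lo/T: (2,5) (2,5) (6,-3) (6,-3)

Row Hi/H: WB→(2,4), WE→(-1,5), UB→(2,4), UE→(-1,5)
Row Hi/T: WB→(6,6), WE→(6,6), UB→(6,6), UE→(6,6)
Row Lo/H: WB→(2,5), WE→(2,5), UB→(6,-3), UE→(6,-3)
Row Lo/T: WB→(2,5), WE→(2,5), UB→(6,-3), UE→(6,-3)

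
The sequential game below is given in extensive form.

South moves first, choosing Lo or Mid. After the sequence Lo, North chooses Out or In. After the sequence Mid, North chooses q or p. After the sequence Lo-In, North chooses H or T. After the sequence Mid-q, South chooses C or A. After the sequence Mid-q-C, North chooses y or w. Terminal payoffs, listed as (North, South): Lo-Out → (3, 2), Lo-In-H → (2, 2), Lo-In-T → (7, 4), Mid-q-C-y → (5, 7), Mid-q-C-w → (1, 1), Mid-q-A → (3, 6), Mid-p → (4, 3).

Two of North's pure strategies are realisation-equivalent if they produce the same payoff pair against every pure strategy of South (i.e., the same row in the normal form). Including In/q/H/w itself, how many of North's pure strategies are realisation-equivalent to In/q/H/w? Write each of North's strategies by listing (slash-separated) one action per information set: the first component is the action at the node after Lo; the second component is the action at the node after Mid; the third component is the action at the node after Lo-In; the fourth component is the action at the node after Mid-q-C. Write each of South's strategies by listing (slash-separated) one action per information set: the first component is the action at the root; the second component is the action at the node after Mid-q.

1

Row for In/q/H/w (columns Lo/C, Lo/A, Mid/C, Mid/A): (2,2) (2,2) (1,1) (3,6).
Every one of North's information sets is on the play path for some reply by South when North follows In/q/H/w.
Changing the action at any of them therefore changes at least one column, so only In/q/H/w itself gives this row.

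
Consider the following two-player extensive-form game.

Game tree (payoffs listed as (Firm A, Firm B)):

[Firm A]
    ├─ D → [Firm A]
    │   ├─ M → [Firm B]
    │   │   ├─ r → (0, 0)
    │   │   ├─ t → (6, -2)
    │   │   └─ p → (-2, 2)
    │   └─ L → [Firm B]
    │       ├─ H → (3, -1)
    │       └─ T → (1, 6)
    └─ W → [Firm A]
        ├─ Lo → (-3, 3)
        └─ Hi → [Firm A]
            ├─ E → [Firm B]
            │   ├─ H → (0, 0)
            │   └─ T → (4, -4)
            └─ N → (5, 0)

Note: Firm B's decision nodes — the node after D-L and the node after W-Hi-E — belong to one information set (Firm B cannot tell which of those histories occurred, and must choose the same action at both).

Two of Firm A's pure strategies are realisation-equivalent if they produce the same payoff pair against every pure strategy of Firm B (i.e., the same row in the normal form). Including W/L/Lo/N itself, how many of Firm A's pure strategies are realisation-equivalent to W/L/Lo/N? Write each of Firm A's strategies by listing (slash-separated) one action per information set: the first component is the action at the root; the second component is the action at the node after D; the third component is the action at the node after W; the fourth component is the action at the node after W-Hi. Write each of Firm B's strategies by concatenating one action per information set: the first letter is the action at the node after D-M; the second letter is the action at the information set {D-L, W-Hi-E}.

4

Row for W/L/Lo/N (columns rH, rT, tH, tT, pH, pT): (-3,3) (-3,3) (-3,3) (-3,3) (-3,3) (-3,3).
Under W/L/Lo/N, Firm A's choice at the node after D and at the node after W-Hi can never be reached regardless of what Firm B does, so varying those choices leaves every outcome unchanged.
Holding the reachable choices fixed and varying the unreachable ones freely already gives 2 × 2 = 4 equivalent strategies.
No other strategy reproduces this row, so those 4 are the full class: W/M/Lo/E, W/M/Lo/N, W/L/Lo/E, W/L/Lo/N.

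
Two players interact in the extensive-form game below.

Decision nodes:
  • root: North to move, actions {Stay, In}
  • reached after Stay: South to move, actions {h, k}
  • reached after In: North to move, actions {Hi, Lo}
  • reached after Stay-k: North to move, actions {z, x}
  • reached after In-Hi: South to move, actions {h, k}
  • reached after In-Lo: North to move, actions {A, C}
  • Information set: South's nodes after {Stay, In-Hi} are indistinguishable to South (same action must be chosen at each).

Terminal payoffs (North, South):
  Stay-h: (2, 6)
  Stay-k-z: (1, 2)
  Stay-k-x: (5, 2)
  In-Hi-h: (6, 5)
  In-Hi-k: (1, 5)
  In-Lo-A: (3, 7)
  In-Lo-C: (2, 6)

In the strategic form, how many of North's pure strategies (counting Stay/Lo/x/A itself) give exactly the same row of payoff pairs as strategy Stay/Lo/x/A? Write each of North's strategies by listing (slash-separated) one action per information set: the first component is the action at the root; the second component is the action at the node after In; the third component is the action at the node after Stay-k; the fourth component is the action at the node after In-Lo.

4

Row for Stay/Lo/x/A (columns h, k): (2,6) (5,2).
Under Stay/Lo/x/A, North's choice at the node after In and at the node after In-Lo can never be reached regardless of what South does, so varying those choices leaves every outcome unchanged.
Holding the reachable choices fixed and varying the unreachable ones freely already gives 2 × 2 = 4 equivalent strategies.
No other strategy reproduces this row, so those 4 are the full class: Stay/Hi/x/A, Stay/Hi/x/C, Stay/Lo/x/A, Stay/Lo/x/C.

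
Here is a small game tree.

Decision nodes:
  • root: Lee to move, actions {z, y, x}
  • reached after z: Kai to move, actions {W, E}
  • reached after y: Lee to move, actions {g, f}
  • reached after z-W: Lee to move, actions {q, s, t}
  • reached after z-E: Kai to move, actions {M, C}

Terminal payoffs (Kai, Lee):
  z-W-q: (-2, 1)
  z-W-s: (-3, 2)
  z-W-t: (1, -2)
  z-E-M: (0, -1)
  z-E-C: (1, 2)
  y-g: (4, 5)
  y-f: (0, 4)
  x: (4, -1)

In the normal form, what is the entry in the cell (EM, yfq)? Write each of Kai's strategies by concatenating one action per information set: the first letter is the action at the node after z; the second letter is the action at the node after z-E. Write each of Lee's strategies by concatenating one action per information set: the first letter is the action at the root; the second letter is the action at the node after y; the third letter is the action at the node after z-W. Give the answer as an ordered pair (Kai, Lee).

Trace the play path from the root:
  Lee plays y
  Lee plays f at [y]
→ terminal payoff (0, 4).
(Kai's choice at the node after z is never reached on this path, so it doesn't affect the outcome.)

(0, 4)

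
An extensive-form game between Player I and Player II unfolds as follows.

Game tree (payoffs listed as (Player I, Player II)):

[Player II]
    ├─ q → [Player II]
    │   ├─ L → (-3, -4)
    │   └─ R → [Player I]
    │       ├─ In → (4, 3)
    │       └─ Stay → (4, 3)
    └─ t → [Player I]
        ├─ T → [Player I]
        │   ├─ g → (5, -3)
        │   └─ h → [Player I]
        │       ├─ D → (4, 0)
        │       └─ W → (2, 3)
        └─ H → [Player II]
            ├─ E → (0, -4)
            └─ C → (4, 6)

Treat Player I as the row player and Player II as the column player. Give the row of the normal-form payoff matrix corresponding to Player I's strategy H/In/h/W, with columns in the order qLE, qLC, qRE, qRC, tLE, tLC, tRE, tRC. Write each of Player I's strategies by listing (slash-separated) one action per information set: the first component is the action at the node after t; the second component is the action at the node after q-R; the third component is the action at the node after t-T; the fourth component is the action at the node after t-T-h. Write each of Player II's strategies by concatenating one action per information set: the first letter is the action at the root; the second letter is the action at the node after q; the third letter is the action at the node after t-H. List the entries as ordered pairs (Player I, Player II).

vs qLE: Player II plays q → Player II plays L at [q] → (-3, -4)
vs qLC: Player II plays q → Player II plays L at [q] → (-3, -4)
vs qRE: Player II plays q → Player II plays R at [q] → Player I plays In at [q-R] → (4, 3)
vs qRC: Player II plays q → Player II plays R at [q] → Player I plays In at [q-R] → (4, 3)
vs tLE: Player II plays t → Player I plays H at [t] → Player II plays E at [t-H] → (0, -4)
vs tLC: Player II plays t → Player I plays H at [t] → Player II plays C at [t-H] → (4, 6)
vs tRE: Player II plays t → Player I plays H at [t] → Player II plays E at [t-H] → (0, -4)
vs tRC: Player II plays t → Player I plays H at [t] → Player II plays C at [t-H] → (4, 6)

(-3,-4) (-3,-4) (4,3) (4,3) (0,-4) (4,6) (0,-4) (4,6)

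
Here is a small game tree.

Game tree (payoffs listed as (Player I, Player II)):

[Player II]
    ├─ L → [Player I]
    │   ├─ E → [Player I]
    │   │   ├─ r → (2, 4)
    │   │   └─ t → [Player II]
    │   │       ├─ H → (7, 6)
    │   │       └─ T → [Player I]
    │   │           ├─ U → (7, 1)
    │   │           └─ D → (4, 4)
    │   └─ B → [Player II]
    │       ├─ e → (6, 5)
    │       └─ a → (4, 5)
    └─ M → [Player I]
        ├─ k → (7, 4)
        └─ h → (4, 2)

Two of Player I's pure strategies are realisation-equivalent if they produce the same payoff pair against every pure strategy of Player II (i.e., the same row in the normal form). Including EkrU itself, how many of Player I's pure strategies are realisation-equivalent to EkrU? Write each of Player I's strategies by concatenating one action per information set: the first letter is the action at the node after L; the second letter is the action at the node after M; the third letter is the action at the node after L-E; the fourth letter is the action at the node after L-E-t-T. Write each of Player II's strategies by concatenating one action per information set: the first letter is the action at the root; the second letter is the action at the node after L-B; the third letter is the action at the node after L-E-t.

Row for EkrU (columns LeH, LeT, LaH, LaT, MeH, MeT, MaH, MaT): (2,4) (2,4) (2,4) (2,4) (7,4) (7,4) (7,4) (7,4).
Under EkrU, Player I's choice at the node after L-E-t-T can never be reached regardless of what Player II does, so varying those choices leaves every outcome unchanged.
Holding the reachable choices fixed and varying the unreachable one freely already gives 2 equivalent strategies.
No other strategy reproduces this row, so those 2 are the full class: EkrU, EkrD.

2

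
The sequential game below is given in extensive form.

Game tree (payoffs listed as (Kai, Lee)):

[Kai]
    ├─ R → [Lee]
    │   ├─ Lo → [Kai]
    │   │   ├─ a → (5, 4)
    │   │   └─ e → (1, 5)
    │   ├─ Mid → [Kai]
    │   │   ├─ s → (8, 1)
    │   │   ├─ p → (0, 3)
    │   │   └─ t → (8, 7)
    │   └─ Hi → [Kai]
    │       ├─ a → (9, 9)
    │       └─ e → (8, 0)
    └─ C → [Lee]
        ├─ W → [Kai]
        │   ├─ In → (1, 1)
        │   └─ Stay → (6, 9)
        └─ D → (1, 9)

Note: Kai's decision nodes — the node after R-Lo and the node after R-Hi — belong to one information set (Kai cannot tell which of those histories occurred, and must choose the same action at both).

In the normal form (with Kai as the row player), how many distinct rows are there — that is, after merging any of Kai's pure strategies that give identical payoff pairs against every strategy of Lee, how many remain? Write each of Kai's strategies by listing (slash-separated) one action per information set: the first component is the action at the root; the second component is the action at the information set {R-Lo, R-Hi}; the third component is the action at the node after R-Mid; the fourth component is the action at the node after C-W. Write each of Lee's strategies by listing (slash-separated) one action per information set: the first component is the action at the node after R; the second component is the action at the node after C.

Kai has 24 pure strategies: R/a/s/In, R/a/s/Stay, R/a/p/In, R/a/p/Stay, R/a/t/In, R/a/t/Stay, R/e/s/In, R/e/s/Stay, R/e/p/In, R/e/p/Stay, R/e/t/In, R/e/t/Stay, C/a/s/In, C/a/s/Stay, C/a/p/In, C/a/p/Stay, C/a/t/In, C/a/t/Stay, C/e/s/In, C/e/s/Stay, C/e/p/In, C/e/p/Stay, C/e/t/In, C/e/t/Stay. Columns: Lo/W, Lo/D, Mid/W, Mid/D, Hi/W, Hi/D.
{R/a/s/In, R/a/s/Stay} → row (5,4) (5,4) (8,1) (8,1) (9,9) (9,9)
{R/a/p/In, R/a/p/Stay} → row (5,4) (5,4) (0,3) (0,3) (9,9) (9,9)
{R/a/t/In, R/a/t/Stay} → row (5,4) (5,4) (8,7) (8,7) (9,9) (9,9)
{R/e/s/In, R/e/s/Stay} → row (1,5) (1,5) (8,1) (8,1) (8,0) (8,0)
{R/e/p/In, R/e/p/Stay} → row (1,5) (1,5) (0,3) (0,3) (8,0) (8,0)
{R/e/t/In, R/e/t/Stay} → row (1,5) (1,5) (8,7) (8,7) (8,0) (8,0)
{C/a/s/In, C/a/p/In, C/a/t/In, C/e/s/In, C/e/p/In, C/e/t/In} → row (1,1) (1,9) (1,1) (1,9) (1,1) (1,9)
{C/a/s/Stay, C/a/p/Stay, C/a/t/Stay, C/e/s/Stay, C/e/p/Stay, C/e/t/Stay} → row (6,9) (1,9) (6,9) (1,9) (6,9) (1,9)
That's 8 distinct rows out of 24 strategies.

8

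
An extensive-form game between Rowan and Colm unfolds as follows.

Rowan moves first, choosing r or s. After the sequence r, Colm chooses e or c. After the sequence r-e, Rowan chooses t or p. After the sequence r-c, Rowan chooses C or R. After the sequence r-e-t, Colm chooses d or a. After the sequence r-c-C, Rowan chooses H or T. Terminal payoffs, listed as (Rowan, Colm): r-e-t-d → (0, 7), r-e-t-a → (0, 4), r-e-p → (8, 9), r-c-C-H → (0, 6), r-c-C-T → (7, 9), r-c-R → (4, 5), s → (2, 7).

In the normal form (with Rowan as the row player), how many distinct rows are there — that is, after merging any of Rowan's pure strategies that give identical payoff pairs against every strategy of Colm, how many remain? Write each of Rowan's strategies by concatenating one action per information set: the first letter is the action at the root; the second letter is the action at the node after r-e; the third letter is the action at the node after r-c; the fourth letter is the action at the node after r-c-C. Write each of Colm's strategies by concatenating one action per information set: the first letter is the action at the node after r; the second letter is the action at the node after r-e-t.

7

Rowan has 16 pure strategies: rtCH, rtCT, rtRH, rtRT, rpCH, rpCT, rpRH, rpRT, stCH, stCT, stRH, stRT, spCH, spCT, spRH, spRT. Columns: ed, ea, cd, ca.
{rtCH} → row (0,7) (0,4) (0,6) (0,6)
{rtCT} → row (0,7) (0,4) (7,9) (7,9)
{rtRH, rtRT} → row (0,7) (0,4) (4,5) (4,5)
{rpCH} → row (8,9) (8,9) (0,6) (0,6)
{rpCT} → row (8,9) (8,9) (7,9) (7,9)
{rpRH, rpRT} → row (8,9) (8,9) (4,5) (4,5)
{stCH, stCT, stRH, stRT, spCH, spCT, spRH, spRT} → row (2,7) (2,7) (2,7) (2,7)
That's 7 distinct rows out of 16 strategies.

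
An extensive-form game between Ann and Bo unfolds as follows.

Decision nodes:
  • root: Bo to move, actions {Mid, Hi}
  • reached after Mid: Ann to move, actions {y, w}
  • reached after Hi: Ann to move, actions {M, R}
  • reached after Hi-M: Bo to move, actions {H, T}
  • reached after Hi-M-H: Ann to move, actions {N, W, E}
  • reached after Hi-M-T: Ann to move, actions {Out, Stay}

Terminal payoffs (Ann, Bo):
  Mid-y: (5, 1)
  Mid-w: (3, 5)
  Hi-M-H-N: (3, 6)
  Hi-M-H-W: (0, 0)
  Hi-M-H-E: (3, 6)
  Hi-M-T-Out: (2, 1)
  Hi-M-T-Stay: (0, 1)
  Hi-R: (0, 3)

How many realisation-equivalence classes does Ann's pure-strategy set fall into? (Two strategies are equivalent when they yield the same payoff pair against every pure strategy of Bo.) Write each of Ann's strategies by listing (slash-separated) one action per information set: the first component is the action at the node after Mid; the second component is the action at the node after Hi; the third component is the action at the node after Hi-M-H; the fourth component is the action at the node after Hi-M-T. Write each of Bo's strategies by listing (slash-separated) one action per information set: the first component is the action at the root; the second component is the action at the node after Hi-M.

Ann has 24 pure strategies: y/M/N/Out, y/M/N/Stay, y/M/W/Out, y/M/W/Stay, y/M/E/Out, y/M/E/Stay, y/R/N/Out, y/R/N/Stay, y/R/W/Out, y/R/W/Stay, y/R/E/Out, y/R/E/Stay, w/M/N/Out, w/M/N/Stay, w/M/W/Out, w/M/W/Stay, w/M/E/Out, w/M/E/Stay, w/R/N/Out, w/R/N/Stay, w/R/W/Out, w/R/W/Stay, w/R/E/Out, w/R/E/Stay. Columns: Mid/H, Mid/T, Hi/H, Hi/T.
{y/M/N/Out, y/M/E/Out} → row (5,1) (5,1) (3,6) (2,1)
{y/M/N/Stay, y/M/E/Stay} → row (5,1) (5,1) (3,6) (0,1)
{y/M/W/Out} → row (5,1) (5,1) (0,0) (2,1)
{y/M/W/Stay} → row (5,1) (5,1) (0,0) (0,1)
{y/R/N/Out, y/R/N/Stay, y/R/W/Out, y/R/W/Stay, y/R/E/Out, y/R/E/Stay} → row (5,1) (5,1) (0,3) (0,3)
{w/M/N/Out, w/M/E/Out} → row (3,5) (3,5) (3,6) (2,1)
{w/M/N/Stay, w/M/E/Stay} → row (3,5) (3,5) (3,6) (0,1)
{w/M/W/Out} → row (3,5) (3,5) (0,0) (2,1)
{w/M/W/Stay} → row (3,5) (3,5) (0,0) (0,1)
{w/R/N/Out, w/R/N/Stay, w/R/W/Out, w/R/W/Stay, w/R/E/Out, w/R/E/Stay} → row (3,5) (3,5) (0,3) (0,3)
That's 10 distinct rows out of 24 strategies.

10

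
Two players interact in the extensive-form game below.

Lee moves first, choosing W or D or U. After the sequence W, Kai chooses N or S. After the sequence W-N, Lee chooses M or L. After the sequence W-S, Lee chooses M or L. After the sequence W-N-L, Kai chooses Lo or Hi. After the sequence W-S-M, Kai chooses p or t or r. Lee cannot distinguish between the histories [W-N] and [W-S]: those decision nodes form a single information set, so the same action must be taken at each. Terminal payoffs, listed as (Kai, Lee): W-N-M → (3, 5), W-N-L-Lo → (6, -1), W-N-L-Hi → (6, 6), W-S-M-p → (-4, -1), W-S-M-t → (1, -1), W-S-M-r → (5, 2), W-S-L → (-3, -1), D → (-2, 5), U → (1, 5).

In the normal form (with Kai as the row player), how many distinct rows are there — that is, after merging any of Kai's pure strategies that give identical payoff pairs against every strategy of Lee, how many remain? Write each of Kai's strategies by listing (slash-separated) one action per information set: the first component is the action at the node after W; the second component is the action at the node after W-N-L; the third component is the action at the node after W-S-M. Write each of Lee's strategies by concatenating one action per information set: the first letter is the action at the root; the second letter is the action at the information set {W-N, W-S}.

Kai has 12 pure strategies: N/Lo/p, N/Lo/t, N/Lo/r, N/Hi/p, N/Hi/t, N/Hi/r, S/Lo/p, S/Lo/t, S/Lo/r, S/Hi/p, S/Hi/t, S/Hi/r. Columns: WM, WL, DM, DL, UM, UL.
{N/Lo/p, N/Lo/t, N/Lo/r} → row (3,5) (6,-1) (-2,5) (-2,5) (1,5) (1,5)
{N/Hi/p, N/Hi/t, N/Hi/r} → row (3,5) (6,6) (-2,5) (-2,5) (1,5) (1,5)
{S/Lo/p, S/Hi/p} → row (-4,-1) (-3,-1) (-2,5) (-2,5) (1,5) (1,5)
{S/Lo/t, S/Hi/t} → row (1,-1) (-3,-1) (-2,5) (-2,5) (1,5) (1,5)
{S/Lo/r, S/Hi/r} → row (5,2) (-3,-1) (-2,5) (-2,5) (1,5) (1,5)
That's 5 distinct rows out of 12 strategies.

5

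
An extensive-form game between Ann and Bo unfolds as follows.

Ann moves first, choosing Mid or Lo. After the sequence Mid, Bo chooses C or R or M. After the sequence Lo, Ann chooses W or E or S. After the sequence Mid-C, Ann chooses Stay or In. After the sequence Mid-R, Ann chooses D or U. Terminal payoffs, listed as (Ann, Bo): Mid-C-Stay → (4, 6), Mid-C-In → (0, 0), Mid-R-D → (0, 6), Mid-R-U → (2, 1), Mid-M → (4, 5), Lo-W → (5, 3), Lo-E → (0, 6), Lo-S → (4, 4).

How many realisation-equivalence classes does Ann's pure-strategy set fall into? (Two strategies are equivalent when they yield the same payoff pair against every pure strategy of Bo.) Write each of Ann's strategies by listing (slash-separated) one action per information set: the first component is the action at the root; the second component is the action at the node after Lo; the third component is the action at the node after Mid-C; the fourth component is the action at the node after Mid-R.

7

Ann has 24 pure strategies: Mid/W/Stay/D, Mid/W/Stay/U, Mid/W/In/D, Mid/W/In/U, Mid/E/Stay/D, Mid/E/Stay/U, Mid/E/In/D, Mid/E/In/U, Mid/S/Stay/D, Mid/S/Stay/U, Mid/S/In/D, Mid/S/In/U, Lo/W/Stay/D, Lo/W/Stay/U, Lo/W/In/D, Lo/W/In/U, Lo/E/Stay/D, Lo/E/Stay/U, Lo/E/In/D, Lo/E/In/U, Lo/S/Stay/D, Lo/S/Stay/U, Lo/S/In/D, Lo/S/In/U. Columns: C, R, M.
{Mid/W/Stay/D, Mid/E/Stay/D, Mid/S/Stay/D} → row (4,6) (0,6) (4,5)
{Mid/W/Stay/U, Mid/E/Stay/U, Mid/S/Stay/U} → row (4,6) (2,1) (4,5)
{Mid/W/In/D, Mid/E/In/D, Mid/S/In/D} → row (0,0) (0,6) (4,5)
{Mid/W/In/U, Mid/E/In/U, Mid/S/In/U} → row (0,0) (2,1) (4,5)
{Lo/W/Stay/D, Lo/W/Stay/U, Lo/W/In/D, Lo/W/In/U} → row (5,3) (5,3) (5,3)
{Lo/E/Stay/D, Lo/E/Stay/U, Lo/E/In/D, Lo/E/In/U} → row (0,6) (0,6) (0,6)
{Lo/S/Stay/D, Lo/S/Stay/U, Lo/S/In/D, Lo/S/In/U} → row (4,4) (4,4) (4,4)
That's 7 distinct rows out of 24 strategies.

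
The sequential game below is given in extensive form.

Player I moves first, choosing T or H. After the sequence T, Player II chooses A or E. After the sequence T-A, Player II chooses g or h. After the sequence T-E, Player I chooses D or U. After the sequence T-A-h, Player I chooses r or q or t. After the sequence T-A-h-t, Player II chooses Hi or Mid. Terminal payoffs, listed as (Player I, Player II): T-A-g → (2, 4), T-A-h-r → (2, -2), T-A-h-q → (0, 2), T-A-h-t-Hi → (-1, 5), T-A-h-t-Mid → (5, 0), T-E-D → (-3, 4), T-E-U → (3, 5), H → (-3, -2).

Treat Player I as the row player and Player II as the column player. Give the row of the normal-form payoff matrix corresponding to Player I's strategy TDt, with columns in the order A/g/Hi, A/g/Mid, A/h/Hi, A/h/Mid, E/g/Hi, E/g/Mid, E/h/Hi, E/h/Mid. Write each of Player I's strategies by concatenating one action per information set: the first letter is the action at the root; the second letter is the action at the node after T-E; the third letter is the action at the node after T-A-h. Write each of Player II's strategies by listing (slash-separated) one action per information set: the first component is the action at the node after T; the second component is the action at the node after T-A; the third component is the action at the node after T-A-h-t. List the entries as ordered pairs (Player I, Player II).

vs A/g/Hi: Player I plays T → Player II plays A at [T] → Player II plays g at [T-A] → (2, 4)
vs A/g/Mid: Player I plays T → Player II plays A at [T] → Player II plays g at [T-A] → (2, 4)
vs A/h/Hi: Player I plays T → Player II plays A at [T] → Player II plays h at [T-A] → Player I plays t at [T-A-h] → Player II plays Hi at [T-A-h-t] → (-1, 5)
vs A/h/Mid: Player I plays T → Player II plays A at [T] → Player II plays h at [T-A] → Player I plays t at [T-A-h] → Player II plays Mid at [T-A-h-t] → (5, 0)
vs E/g/Hi: Player I plays T → Player II plays E at [T] → Player I plays D at [T-E] → (-3, 4)
vs E/g/Mid: Player I plays T → Player II plays E at [T] → Player I plays D at [T-E] → (-3, 4)
vs E/h/Hi: Player I plays T → Player II plays E at [T] → Player I plays D at [T-E] → (-3, 4)
vs E/h/Mid: Player I plays T → Player II plays E at [T] → Player I plays D at [T-E] → (-3, 4)

(2,4) (2,4) (-1,5) (5,0) (-3,4) (-3,4) (-3,4) (-3,4)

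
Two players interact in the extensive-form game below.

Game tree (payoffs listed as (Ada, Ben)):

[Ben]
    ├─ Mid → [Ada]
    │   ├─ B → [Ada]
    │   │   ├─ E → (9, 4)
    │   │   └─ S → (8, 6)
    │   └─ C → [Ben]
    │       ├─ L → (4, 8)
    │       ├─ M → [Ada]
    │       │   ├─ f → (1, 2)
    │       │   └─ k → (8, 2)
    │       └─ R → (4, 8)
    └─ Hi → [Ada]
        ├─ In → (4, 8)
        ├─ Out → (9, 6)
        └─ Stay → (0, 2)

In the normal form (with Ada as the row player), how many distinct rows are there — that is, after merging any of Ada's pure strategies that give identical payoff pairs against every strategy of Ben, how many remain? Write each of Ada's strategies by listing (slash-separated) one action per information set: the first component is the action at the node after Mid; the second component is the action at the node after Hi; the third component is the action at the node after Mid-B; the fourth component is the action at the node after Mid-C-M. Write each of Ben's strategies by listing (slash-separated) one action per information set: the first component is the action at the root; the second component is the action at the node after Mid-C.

Ada has 24 pure strategies: B/In/E/f, B/In/E/k, B/In/S/f, B/In/S/k, B/Out/E/f, B/Out/E/k, B/Out/S/f, B/Out/S/k, B/Stay/E/f, B/Stay/E/k, B/Stay/S/f, B/Stay/S/k, C/In/E/f, C/In/E/k, C/In/S/f, C/In/S/k, C/Out/E/f, C/Out/E/k, C/Out/S/f, C/Out/S/k, C/Stay/E/f, C/Stay/E/k, C/Stay/S/f, C/Stay/S/k. Columns: Mid/L, Mid/M, Mid/R, Hi/L, Hi/M, Hi/R.
{B/In/E/f, B/In/E/k} → row (9,4) (9,4) (9,4) (4,8) (4,8) (4,8)
{B/In/S/f, B/In/S/k} → row (8,6) (8,6) (8,6) (4,8) (4,8) (4,8)
{B/Out/E/f, B/Out/E/k} → row (9,4) (9,4) (9,4) (9,6) (9,6) (9,6)
{B/Out/S/f, B/Out/S/k} → row (8,6) (8,6) (8,6) (9,6) (9,6) (9,6)
{B/Stay/E/f, B/Stay/E/k} → row (9,4) (9,4) (9,4) (0,2) (0,2) (0,2)
{B/Stay/S/f, B/Stay/S/k} → row (8,6) (8,6) (8,6) (0,2) (0,2) (0,2)
{C/In/E/f, C/In/S/f} → row (4,8) (1,2) (4,8) (4,8) (4,8) (4,8)
{C/In/E/k, C/In/S/k} → row (4,8) (8,2) (4,8) (4,8) (4,8) (4,8)
{C/Out/E/f, C/Out/S/f} → row (4,8) (1,2) (4,8) (9,6) (9,6) (9,6)
{C/Out/E/k, C/Out/S/k} → row (4,8) (8,2) (4,8) (9,6) (9,6) (9,6)
{C/Stay/E/f, C/Stay/S/f} → row (4,8) (1,2) (4,8) (0,2) (0,2) (0,2)
{C/Stay/E/k, C/Stay/S/k} → row (4,8) (8,2) (4,8) (0,2) (0,2) (0,2)
That's 12 distinct rows out of 24 strategies.

12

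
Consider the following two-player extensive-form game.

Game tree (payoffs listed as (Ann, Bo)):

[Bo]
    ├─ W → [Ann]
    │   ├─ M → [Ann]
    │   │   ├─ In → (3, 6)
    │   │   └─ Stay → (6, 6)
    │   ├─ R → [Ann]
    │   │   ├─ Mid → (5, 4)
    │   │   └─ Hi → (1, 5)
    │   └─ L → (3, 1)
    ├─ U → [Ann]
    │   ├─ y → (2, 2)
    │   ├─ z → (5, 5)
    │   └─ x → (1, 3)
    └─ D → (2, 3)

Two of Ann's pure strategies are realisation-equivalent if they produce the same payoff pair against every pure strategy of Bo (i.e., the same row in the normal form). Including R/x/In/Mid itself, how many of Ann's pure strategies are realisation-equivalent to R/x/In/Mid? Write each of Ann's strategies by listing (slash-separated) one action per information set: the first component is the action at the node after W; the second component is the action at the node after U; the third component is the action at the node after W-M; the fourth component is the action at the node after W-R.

Row for R/x/In/Mid (columns W, U, D): (5,4) (1,3) (2,3).
Under R/x/In/Mid, Ann's choice at the node after W-M can never be reached regardless of what Bo does, so varying those choices leaves every outcome unchanged.
Holding the reachable choices fixed and varying the unreachable one freely already gives 2 equivalent strategies.
No other strategy reproduces this row, so those 2 are the full class: R/x/In/Mid, R/x/Stay/Mid.

2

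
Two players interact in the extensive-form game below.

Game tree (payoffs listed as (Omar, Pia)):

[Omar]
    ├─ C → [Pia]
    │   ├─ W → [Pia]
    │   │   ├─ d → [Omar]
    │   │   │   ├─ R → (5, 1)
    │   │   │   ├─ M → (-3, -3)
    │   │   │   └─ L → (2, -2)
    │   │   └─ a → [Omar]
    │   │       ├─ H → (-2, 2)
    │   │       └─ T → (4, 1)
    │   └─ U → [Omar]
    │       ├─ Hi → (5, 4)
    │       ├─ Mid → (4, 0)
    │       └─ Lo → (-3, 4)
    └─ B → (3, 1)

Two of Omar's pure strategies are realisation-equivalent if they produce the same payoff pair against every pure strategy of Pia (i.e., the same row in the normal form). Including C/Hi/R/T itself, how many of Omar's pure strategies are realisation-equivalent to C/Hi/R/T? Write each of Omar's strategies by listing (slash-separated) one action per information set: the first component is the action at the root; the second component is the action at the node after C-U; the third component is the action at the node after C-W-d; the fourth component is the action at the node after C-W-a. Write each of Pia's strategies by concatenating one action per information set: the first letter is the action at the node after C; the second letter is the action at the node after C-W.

Row for C/Hi/R/T (columns Wd, Wa, Ud, Ua): (5,1) (4,1) (5,4) (5,4).
Every one of Omar's information sets is on the play path for some reply by Pia when Omar follows C/Hi/R/T.
Changing the action at any of them therefore changes at least one column, so only C/Hi/R/T itself gives this row.

1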